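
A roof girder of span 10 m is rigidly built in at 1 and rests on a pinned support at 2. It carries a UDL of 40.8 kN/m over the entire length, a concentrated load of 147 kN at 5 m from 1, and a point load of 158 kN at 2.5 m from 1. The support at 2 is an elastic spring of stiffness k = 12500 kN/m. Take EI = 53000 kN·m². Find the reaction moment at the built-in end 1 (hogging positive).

Remove the prop at 2; the released (primary) structure is a cantilever built in at 1.
Deflection at 2 on the released cantilever, summing each load's contribution:
  UDL 40.8: wL⁴/(8EI) = 51000/EI
  point load 147 at a = 5: Pa²(3L − a)/(6EI) = 15312/EI
  point load 158 at a = 2.5: Pa²(3L − a)/(6EI) = 4526/EI
  δ_0 = 70839/EI
Flexibility coefficient — unit upward force at 2: δ_{22} = L³/(3EI) = 333.3/EI.
With EI = 53000 kN·m²: δ_0 = 1.3366 m and δ_{22} = 0.006289 m/kN.
Compatibility — the spring shortens by R_2/k under the reaction it provides: δ_0 − R_2·δ_{22} = R_2/k. With 1/k = 0.00008 m/kN, R_2 = δ_0 / (δ_{22} + 1/k) = 1.3366 / (0.006289 + 0.00008) = 209.8 kN.
Moment equilibrium about 1: M_1 = Σ(load moments about 1) − R_2·L = 3170 − 209.8×10 = 1072 kN·m.

M_1 = 1072 kN·m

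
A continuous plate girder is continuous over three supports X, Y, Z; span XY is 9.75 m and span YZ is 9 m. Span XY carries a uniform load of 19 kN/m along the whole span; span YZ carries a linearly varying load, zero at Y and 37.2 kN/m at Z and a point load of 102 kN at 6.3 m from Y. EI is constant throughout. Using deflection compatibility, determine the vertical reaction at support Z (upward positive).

R_Z = 153.9 kN

Release continuity at Y by inserting a hinge; the redundant is the internal moment M_Y. The primary structure is two simply-supported spans XY and YZ.
Rotations at Y on the released spans (each span's end-slope, ×1/EI):
  span XY: UDL 19: wL³/(24EI) = 733.8/EI
  span YZ: triangular load, peak 37.2: 7w₀L³/(360EI) = 527.3/EI
  span YZ: point load 102 at a = 6.3: Pab(L + b)/(6LEI) = 375.9/EI
  relative rotation θ_0 = (733.8 + 903.2)/EI = 1637/EI
A unit hogging moment at Y produces rotation L₁/(3EI) + L₂/(3EI) = 6.25/EI.
Slope continuity at Y: θ_0 = M_Y·6.25/EI, so M_Y = 1637/6.25 = 261.9 kN·m (hogging).
Span YZ, ΣM about Z: R_Y^{YZ}·9 = 777.6 + 261.9, so R_Y^{YZ} = 115.5 kN and R_Z = 269.4 − 115.5 = 153.9 kN.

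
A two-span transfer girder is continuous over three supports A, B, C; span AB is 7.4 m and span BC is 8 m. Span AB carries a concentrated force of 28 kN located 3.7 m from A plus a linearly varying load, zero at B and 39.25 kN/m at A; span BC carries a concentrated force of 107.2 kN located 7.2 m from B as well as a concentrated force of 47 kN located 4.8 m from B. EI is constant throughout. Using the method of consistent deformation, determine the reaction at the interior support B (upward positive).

Release continuity at B by inserting a hinge; the redundant is the internal moment M_B. The primary structure is two simply-supported spans AB and BC.
Rotations at B on the released spans (each span's end-slope, ×1/EI):
  span AB: point load 28 at a = 3.7: Pab(L + a)/(6LEI) = 95.83/EI
  span AB: triangular load, peak 39.25: 7w₀L³/(360EI) = 309.3/EI
  span BC: point load 107.2 at a = 7.2: Pab(L + b)/(6LEI) = 113.2/EI
  span BC: point load 47 at a = 4.8: Pab(L + b)/(6LEI) = 168.4/EI
  relative rotation θ_0 = (405.1 + 281.7)/EI = 686.7/EI
A unit hogging moment at B produces rotation L₁/(3EI) + L₂/(3EI) = 5.133/EI.
Slope continuity at B: θ_0 = M_B·5.133/EI, so M_B = 686.7/5.133 = 133.8 kN·m (hogging).
Span AB, ΣM about A with M_B applied at B: R_B^{AB}·7.4 = 461.8 + 133.8, so R_B^{AB} = 80.49 kN and R_A = 173.2 − 80.49 = 92.74 kN.
Span BC, ΣM about C: R_B^{BC}·8 = 236.2 + 133.8, so R_B^{BC} = 46.24 kN and R_C = 154.2 − 46.24 = 108 kN.
R_B = 80.49 + 46.24 = 126.7 kN.

R_B = 126.7 kN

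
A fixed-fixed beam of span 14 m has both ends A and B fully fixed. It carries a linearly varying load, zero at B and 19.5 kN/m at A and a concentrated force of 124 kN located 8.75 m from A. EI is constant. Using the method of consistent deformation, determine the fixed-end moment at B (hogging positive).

Take the two fixed-end moments M_A, M_B as redundants; the released structure is the simple span AB.
On the primary (simply-supported) span, the end slopes from the loading are:
  at A: triangular load, peak 19.5: w₀L³/(45EI) = 1189/EI
  at B: triangular load, peak 19.5: 7w₀L³/(360EI) = 1040/EI
  at A: point load 124 at a = 8.75: Pab(L + b)/(6LEI) = 1305/EI
  at B: point load 124 at a = 8.75: Pab(L + a)/(6LEI) = 1543/EI
  θ_A0 = 2494/EI,  θ_B0 = 2583/EI
Flexibility coefficients: a unit moment at one end gives L/(3EI) there and L/(6EI) at the far end, so f₁₁ = f₂₂ = 4.667/EI and f₁₂ = f₂₁ = 2.333/EI.
Compatibility — zero rotation at each built-in end:
  4.667 M_A + 2.333 M_B = 2494
  2.333 M_A + 4.667 M_B = 2583
Solving the pair gives M_A = 343.7 kN·m and M_B = 381.7 kN·m (hogging).

M_B = 381.7 kN·m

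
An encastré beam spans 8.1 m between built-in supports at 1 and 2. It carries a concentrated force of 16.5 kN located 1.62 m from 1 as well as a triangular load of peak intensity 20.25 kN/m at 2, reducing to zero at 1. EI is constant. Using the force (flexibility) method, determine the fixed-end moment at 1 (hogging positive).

Release both end moments; the primary structure is a simply-supported span 12 with redundants M_1 and M_2.
On the primary (simply-supported) span, the end slopes from the loading are:
  at 1: point load 16.5 at a = 1.62: Pab(L + b)/(6LEI) = 51.96/EI
  at 2: point load 16.5 at a = 1.62: Pab(L + a)/(6LEI) = 34.64/EI
  at 1: triangular load, peak 20.25: 7w₀L³/(360EI) = 209.3/EI
  at 2: triangular load, peak 20.25: w₀L³/(45EI) = 239.1/EI
  θ_10 = 261.2/EI,  θ_20 = 273.8/EI
Flexibility coefficients: a unit moment at one end gives L/(3EI) there and L/(6EI) at the far end, so f₁₁ = f₂₂ = 2.7/EI and f₁₂ = f₂₁ = 1.35/EI.
Compatibility — zero rotation at each built-in end:
  2.7 M_1 + 1.35 M_2 = 261.2
  1.35 M_1 + 2.7 M_2 = 273.8
Solving the pair gives M_1 = 61.39 kN·m and M_2 = 70.71 kN·m (hogging).

M_1 = 61.39 kN·m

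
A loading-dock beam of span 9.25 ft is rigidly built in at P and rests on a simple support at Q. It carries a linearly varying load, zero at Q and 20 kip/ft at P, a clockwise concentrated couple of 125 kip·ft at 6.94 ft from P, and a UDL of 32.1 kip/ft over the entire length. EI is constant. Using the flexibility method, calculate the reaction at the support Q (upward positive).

Take the reaction at Q as the redundant and release it; the primary structure is a cantilever fixed at P.
Free-end deflection of the primary structure under the applied loading (downward +):
  triangular load, peak 20 at the fixed end: w₀L⁴/(30EI) = 4881/EI
  clockwise couple 125 at a = 6.94: M₀a(2L − a)/(2EI) = 5014/EI
  UDL 32.1: wL⁴/(8EI) = 29375/EI
  δ_0 = 39270/EI
Tip deflection under a unit load at Q: L³/(3EI) = 263.8/EI.
The prop prevents deflection at Q: R_Q = δ_0/δ_{QQ} = 39270/263.8 = 148.9 kip.

R_Q = 148.9 kip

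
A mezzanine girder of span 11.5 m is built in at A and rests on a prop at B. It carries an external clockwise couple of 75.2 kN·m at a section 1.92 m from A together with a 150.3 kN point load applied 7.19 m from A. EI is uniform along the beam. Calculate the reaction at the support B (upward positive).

R_B = 72.76 kN

Take the reaction at B as the redundant and release it; the primary structure is a cantilever fixed at A.
Primary-structure tip deflection at B by superposition:
  clockwise couple 75.2 at a = 1.92: M₀a(2L − a)/(2EI) = 1522/EI
  point load 150.3 at a = 7.19: Pa²(3L − a)/(6EI) = 35366/EI
  δ_0 = 36888/EI
Flexibility coefficient — unit upward force at B: δ_{BB} = L³/(3EI) = 507/EI.
Compatibility at B: δ_0 − R_B·δ_{BB} = 0, so R_B = 36888/507 = 72.76 kN.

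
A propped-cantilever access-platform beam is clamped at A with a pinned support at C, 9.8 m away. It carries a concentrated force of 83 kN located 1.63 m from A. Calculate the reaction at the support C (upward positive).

R_C = 3.253 kN

Choose R_C as the redundant. The primary structure is the cantilever fixed at A.
Primary-structure tip deflection at C by superposition:
  point load 83 at a = 1.63: Pa²(3L − a)/(6EI) = 1021/EI
Flexibility coefficient — unit upward force at C: δ_{CC} = L³/(3EI) = 313.7/EI.
The prop prevents deflection at C: R_C = δ_0/δ_{CC} = 1021/313.7 = 3.253 kN.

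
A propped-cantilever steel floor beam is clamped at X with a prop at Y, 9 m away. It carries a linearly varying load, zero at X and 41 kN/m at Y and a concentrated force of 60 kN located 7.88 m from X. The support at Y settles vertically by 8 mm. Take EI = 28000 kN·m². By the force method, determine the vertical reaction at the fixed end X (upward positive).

R_X = 95.09 kN

Remove the prop at Y; the released (primary) structure is a cantilever built in at X.
Free-end deflection of the primary structure under the applied loading (downward +):
  triangular load, peak 41 at the free end: 11w₀L⁴/(120EI) = 24658/EI
  point load 60 at a = 7.88: Pa²(3L − a)/(6EI) = 11872/EI
  δ_0 = 36531/EI
Flexibility coefficient — unit upward force at Y: δ_{YY} = L³/(3EI) = 243/EI.
With EI = 28000 kN·m²: δ_0 = 1.3047 m and δ_{YY} = 0.008679 m/kN.
Compatibility — the beam at Y must follow the support down by 0.008 m: δ_0 − R_Y·δ_{YY} = 0.008, so R_Y = (1.3047 − 0.008)/0.008679 = 149.4 kN.
Vertical equilibrium: R_X = ΣP − R_Y = 244.5 − 149.4 = 95.09 kN.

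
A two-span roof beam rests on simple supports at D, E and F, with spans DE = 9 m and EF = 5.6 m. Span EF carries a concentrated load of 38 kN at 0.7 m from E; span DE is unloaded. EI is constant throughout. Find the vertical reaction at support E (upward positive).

R_E = 35.67 kN

Release continuity at E by inserting a hinge; the redundant is the internal moment M_E. The primary structure is two simply-supported spans DE and EF.
Discontinuity in slope at E on the released structure — sum the simple-span end rotations:
  span EF: point load 38 at a = 0.7: Pab(L + b)/(6LEI) = 40.73/EI
  relative rotation θ_0 = (0 + 40.73)/EI = 40.73/EI
A unit hogging moment at E produces rotation L₁/(3EI) + L₂/(3EI) = 4.867/EI.
Compatibility: M_E·(L₁+L₂)/(3EI) = θ_0, giving M_E = 8.369 kN·m (hogging).
Span DE, ΣM about D with M_E applied at E: R_E^{DE}·9 = 0 + 8.369, so R_E^{DE} = 0.9299 kN and R_D = 0 − 0.9299 = -0.9299 kN.
Span EF, ΣM about F: R_E^{EF}·5.6 = 186.2 + 8.369, so R_E^{EF} = 34.74 kN and R_F = 38 − 34.74 = 3.255 kN.
R_E = 0.9299 + 34.74 = 35.67 kN.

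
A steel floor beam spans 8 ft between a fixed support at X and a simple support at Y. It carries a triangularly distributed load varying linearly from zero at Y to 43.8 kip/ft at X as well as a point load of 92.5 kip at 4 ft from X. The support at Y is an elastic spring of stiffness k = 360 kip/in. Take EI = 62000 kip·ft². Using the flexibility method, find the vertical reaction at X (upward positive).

Take the reaction at Y as the redundant and release it; the primary structure is a cantilever fixed at X.
Downward deflection at the released point Y due to the loads:
  triangular load, peak 43.8 at the fixed end: w₀L⁴/(30EI) = 5980/EI
  point load 92.5 at a = 4: Pa²(3L − a)/(6EI) = 4933/EI
  δ_0 = 10913/EI
Flexibility coefficient — unit upward force at Y: δ_{YY} = L³/(3EI) = 170.7/EI.
With EI = 62000 kip·ft²: δ_0 = 0.17602 ft and δ_{YY} = 0.002753 ft/kip.
Compatibility — the spring shortens by R_Y/k under the reaction it provides: δ_0 − R_Y·δ_{YY} = R_Y/k. With 1/k = 1/(360×12) ft/kip = 0.000231 ft/kip, R_Y = δ_0 / (δ_{YY} + 1/k) = 0.17602 / (0.002753 + 0.000231) = 58.99 kip.
Vertical equilibrium: R_X = ΣP − R_Y = 267.7 − 58.99 = 208.7 kip.

R_X = 208.7 kip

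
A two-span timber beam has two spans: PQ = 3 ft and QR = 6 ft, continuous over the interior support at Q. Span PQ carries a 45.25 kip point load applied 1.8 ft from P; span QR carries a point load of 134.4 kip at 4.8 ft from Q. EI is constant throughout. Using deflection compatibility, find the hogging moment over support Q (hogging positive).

Release continuity at Q by inserting a hinge; the redundant is the internal moment M_Q. The primary structure is two simply-supported spans PQ and QR.
Discontinuity in slope at Q on the released structure — sum the simple-span end rotations:
  span PQ: point load 45.25 at a = 1.8: Pab(L + a)/(6LEI) = 26.06/EI
  span QR: point load 134.4 at a = 4.8: Pab(L + b)/(6LEI) = 154.8/EI
  relative rotation θ_0 = (26.06 + 154.8)/EI = 180.9/EI
A unit hogging moment at Q produces rotation L₁/(3EI) + L₂/(3EI) = 3/EI.
Compatibility: M_Q·(L₁+L₂)/(3EI) = θ_0, giving M_Q = 60.3 kip·ft (hogging).

M_Q = 60.3 kip·ft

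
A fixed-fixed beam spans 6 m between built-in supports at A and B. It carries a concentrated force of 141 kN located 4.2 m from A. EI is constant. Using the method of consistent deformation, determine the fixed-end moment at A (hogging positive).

M_A = 53.3 kN·m

Release both end moments; the primary structure is a simply-supported span AB with redundants M_A and M_B.
End rotations of the released simple span under the applied load (×1/EI):
  at A: point load 141 at a = 4.2: Pab(L + b)/(6LEI) = 231/EI
  at B: point load 141 at a = 4.2: Pab(L + a)/(6LEI) = 302/EI
  θ_A0 = 231/EI,  θ_B0 = 302/EI
Flexibility coefficients: a unit moment at one end gives L/(3EI) there and L/(6EI) at the far end, so f₁₁ = f₂₂ = 2/EI and f₁₂ = f₂₁ = 1/EI.
Compatibility — zero rotation at each built-in end:
  2 M_A + 1 M_B = 231
  1 M_A + 2 M_B = 302
Solving the pair gives M_A = 53.3 kN·m and M_B = 124.4 kN·m (hogging).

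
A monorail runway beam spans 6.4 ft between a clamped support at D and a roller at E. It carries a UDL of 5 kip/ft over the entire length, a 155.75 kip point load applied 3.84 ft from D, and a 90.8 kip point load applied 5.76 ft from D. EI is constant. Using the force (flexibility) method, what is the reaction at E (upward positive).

Remove the prop at E; the released (primary) structure is a cantilever built in at D.
Primary-structure tip deflection at E by superposition:
  UDL 5: wL⁴/(8EI) = 1049/EI
  point load 155.75 at a = 3.84: Pa²(3L − a)/(6EI) = 5879/EI
  point load 90.8 at a = 5.76: Pa²(3L − a)/(6EI) = 6748/EI
  δ_0 = 13676/EI
Flexibility coefficient — unit upward force at E: δ_{EE} = L³/(3EI) = 87.38/EI.
Compatibility at E: δ_0 − R_E·δ_{EE} = 0, so R_E = 13676/87.38 = 156.5 kip.

R_E = 156.5 kip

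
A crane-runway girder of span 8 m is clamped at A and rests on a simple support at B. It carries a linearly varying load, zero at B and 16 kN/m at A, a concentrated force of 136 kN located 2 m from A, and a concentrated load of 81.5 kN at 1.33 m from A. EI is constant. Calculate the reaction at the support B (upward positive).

R_B = 27.68 kN

Release the roller at B. Primary structure: cantilever fixed at A.
Primary-structure tip deflection at B by superposition:
  triangular load, peak 16 at the fixed end: w₀L⁴/(30EI) = 2185/EI
  point load 136 at a = 2: Pa²(3L − a)/(6EI) = 1995/EI
  point load 81.5 at a = 1.33: Pa²(3L − a)/(6EI) = 544.7/EI
  δ_0 = 4724/EI
Flexibility coefficient — unit upward force at B: δ_{BB} = L³/(3EI) = 170.7/EI.
Compatibility at B: δ_0 − R_B·δ_{BB} = 0, so R_B = 4724/170.7 = 27.68 kN.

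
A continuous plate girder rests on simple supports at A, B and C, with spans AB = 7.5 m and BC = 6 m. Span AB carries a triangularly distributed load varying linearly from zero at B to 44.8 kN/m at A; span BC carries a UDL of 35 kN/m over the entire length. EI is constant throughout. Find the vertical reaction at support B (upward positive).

Insert a hinge at B; M_B is the redundant, and each span becomes simply supported.
Rotations at B on the released spans (each span's end-slope, ×1/EI):
  span AB: triangular load, peak 44.8: 7w₀L³/(360EI) = 367.5/EI
  span BC: UDL 35: wL³/(24EI) = 315/EI
  relative rotation θ_0 = (367.5 + 315)/EI = 682.5/EI
A unit hogging moment at B produces rotation L₁/(3EI) + L₂/(3EI) = 4.5/EI.
Compatibility: M_B·(L₁+L₂)/(3EI) = θ_0, giving M_B = 151.7 kN·m (hogging).
Span AB, ΣM about A with M_B applied at B: R_B^{AB}·7.5 = 420 + 151.7, so R_B^{AB} = 76.22 kN and R_A = 168 − 76.22 = 91.78 kN.
Span BC, ΣM about C: R_B^{BC}·6 = 630 + 151.7, so R_B^{BC} = 130.3 kN and R_C = 210 − 130.3 = 79.72 kN.
R_B = 76.22 + 130.3 = 206.5 kN.

R_B = 206.5 kN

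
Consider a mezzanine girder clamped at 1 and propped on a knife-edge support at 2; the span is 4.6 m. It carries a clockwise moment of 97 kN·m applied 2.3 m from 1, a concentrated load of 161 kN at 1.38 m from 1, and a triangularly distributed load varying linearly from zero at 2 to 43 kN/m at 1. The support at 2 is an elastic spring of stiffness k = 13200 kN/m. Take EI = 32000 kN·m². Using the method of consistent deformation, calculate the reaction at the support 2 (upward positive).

Choose R_2 as the redundant. The primary structure is the cantilever fixed at 1.
Primary-structure tip deflection at 2 by superposition:
  clockwise couple 97 at a = 2.3: M₀a(2L − a)/(2EI) = 769.7/EI
  point load 161 at a = 1.38: Pa²(3L − a)/(6EI) = 634.7/EI
  triangular load, peak 43 at the fixed end: w₀L⁴/(30EI) = 641.8/EI
  δ_0 = 2046/EI
Flexibility coefficient — unit upward force at 2: δ_{22} = L³/(3EI) = 32.45/EI.
With EI = 32000 kN·m²: δ_0 = 0.063942 m and δ_{22} = 0.001014 m/kN.
Compatibility — the spring shortens by R_2/k under the reaction it provides: δ_0 − R_2·δ_{22} = R_2/k. With 1/k = 0.000076 m/kN, R_2 = δ_0 / (δ_{22} + 1/k) = 0.063942 / (0.001014 + 0.000076) = 58.68 kN.

R_2 = 58.68 kN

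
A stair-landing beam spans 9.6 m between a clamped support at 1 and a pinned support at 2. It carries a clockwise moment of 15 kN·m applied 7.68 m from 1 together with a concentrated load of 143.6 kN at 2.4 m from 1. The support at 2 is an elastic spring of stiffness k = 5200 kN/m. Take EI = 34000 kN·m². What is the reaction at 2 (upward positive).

Take the reaction at 2 as the redundant and release it; the primary structure is a cantilever fixed at 1.
Downward deflection at the released point 2 due to the loads:
  clockwise couple 15 at a = 7.68: M₀a(2L − a)/(2EI) = 663.6/EI
  point load 143.6 at a = 2.4: Pa²(3L − a)/(6EI) = 3639/EI
  δ_0 = 4303/EI
Flexibility coefficient — unit upward force at 2: δ_{22} = L³/(3EI) = 294.9/EI.
With EI = 34000 kN·m²: δ_0 = 0.12656 m and δ_{22} = 0.008674 m/kN.
Compatibility — the spring shortens by R_2/k under the reaction it provides: δ_0 − R_2·δ_{22} = R_2/k. With 1/k = 0.000192 m/kN, R_2 = δ_0 / (δ_{22} + 1/k) = 0.12656 / (0.008674 + 0.000192) = 14.27 kN.

R_2 = 14.27 kN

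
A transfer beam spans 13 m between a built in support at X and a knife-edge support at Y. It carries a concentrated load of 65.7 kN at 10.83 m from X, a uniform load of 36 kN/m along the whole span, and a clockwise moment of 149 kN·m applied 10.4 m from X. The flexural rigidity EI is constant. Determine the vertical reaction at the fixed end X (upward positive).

Release the roller at Y. Primary structure: cantilever fixed at X.
Deflection at Y on the released cantilever, summing each load's contribution:
  point load 65.7 at a = 10.83: Pa²(3L − a)/(6EI) = 36179/EI
  UDL 36: wL⁴/(8EI) = 128524/EI
  clockwise couple 149 at a = 10.4: M₀a(2L − a)/(2EI) = 12087/EI
  δ_0 = 176790/EI
Flexibility coefficient — unit upward force at Y: δ_{YY} = L³/(3EI) = 732.3/EI.
The prop prevents deflection at Y: R_Y = δ_0/δ_{YY} = 176790/732.3 = 241.4 kN.
Vertical equilibrium: R_X = ΣP − R_Y = 533.7 − 241.4 = 292.3 kN.

R_X = 292.3 kN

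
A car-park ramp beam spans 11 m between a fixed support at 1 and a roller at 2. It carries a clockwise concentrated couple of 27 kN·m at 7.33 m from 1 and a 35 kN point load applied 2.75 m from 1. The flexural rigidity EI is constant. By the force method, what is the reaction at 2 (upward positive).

R_2 = 6.28 kN

Choose R_2 as the redundant. The primary structure is the cantilever fixed at 1.
Deflection at 2 on the released cantilever, summing each load's contribution:
  clockwise couple 27 at a = 7.33: M₀a(2L − a)/(2EI) = 1452/EI
  point load 35 at a = 2.75: Pa²(3L − a)/(6EI) = 1334/EI
  δ_0 = 2786/EI
Tip deflection under a unit load at 2: L³/(3EI) = 443.7/EI.
Compatibility at 2: δ_0 − R_2·δ_{22} = 0, so R_2 = 2786/443.7 = 6.28 kN.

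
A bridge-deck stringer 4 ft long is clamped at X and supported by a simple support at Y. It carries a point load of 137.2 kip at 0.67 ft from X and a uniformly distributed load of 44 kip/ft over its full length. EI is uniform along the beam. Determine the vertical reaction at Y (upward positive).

R_Y = 71.45 kip

Choose R_Y as the redundant. The primary structure is the cantilever fixed at X.
Deflection at Y on the released cantilever, summing each load's contribution:
  point load 137.2 at a = 0.67: Pa²(3L − a)/(6EI) = 116.3/EI
  UDL 44: wL⁴/(8EI) = 1408/EI
  δ_0 = 1524/EI
Flexibility coefficient — unit upward force at Y: δ_{YY} = L³/(3EI) = 21.33/EI.
Compatibility at Y: δ_0 − R_Y·δ_{YY} = 0, so R_Y = 1524/21.33 = 71.45 kip.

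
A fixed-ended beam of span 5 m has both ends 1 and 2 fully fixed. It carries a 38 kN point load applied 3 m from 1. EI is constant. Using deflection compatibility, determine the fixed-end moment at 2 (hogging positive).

Take the two fixed-end moments M_1, M_2 as redundants; the released structure is the simple span 12.
On the primary (simply-supported) span, the end slopes from the loading are:
  at 1: point load 38 at a = 3: Pab(L + b)/(6LEI) = 53.2/EI
  at 2: point load 38 at a = 3: Pab(L + a)/(6LEI) = 60.8/EI
  θ_10 = 53.2/EI,  θ_20 = 60.8/EI
Flexibility coefficients: a unit moment at one end gives L/(3EI) there and L/(6EI) at the far end, so f₁₁ = f₂₂ = 1.667/EI and f₁₂ = f₂₁ = 0.8333/EI.
Compatibility — zero rotation at each built-in end:
  1.667 M_1 + 0.8333 M_2 = 53.2
  0.8333 M_1 + 1.667 M_2 = 60.8
Solving the pair gives M_1 = 18.24 kN·m and M_2 = 27.36 kN·m (hogging).

M_2 = 27.36 kN·m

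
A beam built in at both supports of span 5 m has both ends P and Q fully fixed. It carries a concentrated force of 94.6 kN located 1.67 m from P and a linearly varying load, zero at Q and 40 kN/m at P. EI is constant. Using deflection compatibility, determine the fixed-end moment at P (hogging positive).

M_P = 120.1 kN·m

Take the two fixed-end moments M_P, M_Q as redundants; the released structure is the simple span PQ.
Simple-span end rotations at P and Q under the given loads:
  at P: point load 94.6 at a = 1.67: Pab(L + b)/(6LEI) = 146.1/EI
  at Q: point load 94.6 at a = 1.67: Pab(L + a)/(6LEI) = 117/EI
  at P: triangular load, peak 40: w₀L³/(45EI) = 111.1/EI
  at Q: triangular load, peak 40: 7w₀L³/(360EI) = 97.22/EI
  θ_P0 = 257.2/EI,  θ_Q0 = 214.2/EI
Flexibility coefficients: a unit moment at one end gives L/(3EI) there and L/(6EI) at the far end, so f₁₁ = f₂₂ = 1.667/EI and f₁₂ = f₂₁ = 0.8333/EI.
Compatibility — zero rotation at each built-in end:
  1.667 M_P + 0.8333 M_Q = 257.2
  0.8333 M_P + 1.667 M_Q = 214.2
Solving the pair gives M_P = 120.1 kN·m and M_Q = 68.48 kN·m (hogging).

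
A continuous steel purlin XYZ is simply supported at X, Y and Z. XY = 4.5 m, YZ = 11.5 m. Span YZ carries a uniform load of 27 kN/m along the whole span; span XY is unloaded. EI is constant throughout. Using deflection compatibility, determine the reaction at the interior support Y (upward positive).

R_Y = 254.4 kN

Insert a hinge at Y; M_Y is the redundant, and each span becomes simply supported.
Discontinuity in slope at Y on the released structure — sum the simple-span end rotations:
  span YZ: UDL 27: wL³/(24EI) = 1711/EI
  relative rotation θ_0 = (0 + 1711)/EI = 1711/EI
A unit hogging moment at Y produces rotation L₁/(3EI) + L₂/(3EI) = 5.333/EI.
Compatibility: M_Y·(L₁+L₂)/(3EI) = θ_0, giving M_Y = 320.8 kN·m (hogging).
Span XY, ΣM about X with M_Y applied at Y: R_Y^{XY}·4.5 = 0 + 320.8, so R_Y^{XY} = 71.29 kN and R_X = 0 − 71.29 = -71.29 kN.
Span YZ, ΣM about Z: R_Y^{YZ}·11.5 = 1785 + 320.8, so R_Y^{YZ} = 183.1 kN and R_Z = 310.5 − 183.1 = 127.4 kN.
R_Y = 71.29 + 183.1 = 254.4 kN.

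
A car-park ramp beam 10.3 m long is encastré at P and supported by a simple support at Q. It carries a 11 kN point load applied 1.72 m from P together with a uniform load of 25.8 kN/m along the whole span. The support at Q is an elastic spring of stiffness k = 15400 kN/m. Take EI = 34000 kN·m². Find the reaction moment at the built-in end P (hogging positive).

Remove the prop at Q; the released (primary) structure is a cantilever built in at P.
Deflection at Q on the released cantilever, summing each load's contribution:
  point load 11 at a = 1.72: Pa²(3L − a)/(6EI) = 158.3/EI
  UDL 25.8: wL⁴/(8EI) = 36298/EI
  δ_0 = 36456/EI
Flexibility coefficient — unit upward force at Q: δ_{QQ} = L³/(3EI) = 364.2/EI.
With EI = 34000 kN·m²: δ_0 = 1.0722 m and δ_{QQ} = 0.010713 m/kN.
Compatibility — the spring shortens by R_Q/k under the reaction it provides: δ_0 − R_Q·δ_{QQ} = R_Q/k. With 1/k = 0.000065 m/kN, R_Q = δ_0 / (δ_{QQ} + 1/k) = 1.0722 / (0.010713 + 0.000065) = 99.48 kN.
Moment equilibrium about P: M_P = Σ(load moments about P) − R_Q·L = 1387 − 99.48×10.3 = 362.8 kN·m.

M_P = 362.8 kN·m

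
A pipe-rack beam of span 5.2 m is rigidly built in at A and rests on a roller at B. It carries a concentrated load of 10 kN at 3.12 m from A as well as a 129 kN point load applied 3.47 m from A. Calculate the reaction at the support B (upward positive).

Choose R_B as the redundant. The primary structure is the cantilever fixed at A.
Deflection at B on the released cantilever, summing each load's contribution:
  point load 10 at a = 3.12: Pa²(3L − a)/(6EI) = 202.5/EI
  point load 129 at a = 3.47: Pa²(3L − a)/(6EI) = 3140/EI
  δ_0 = 3343/EI
Tip deflection under a unit load at B: L³/(3EI) = 46.87/EI.
The prop prevents deflection at B: R_B = δ_0/δ_{BB} = 3343/46.87 = 71.32 kN.

R_B = 71.32 kN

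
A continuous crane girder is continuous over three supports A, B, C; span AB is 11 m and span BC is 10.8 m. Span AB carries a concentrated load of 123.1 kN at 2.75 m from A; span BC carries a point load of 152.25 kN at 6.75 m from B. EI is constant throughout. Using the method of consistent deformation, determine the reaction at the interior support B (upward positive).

R_B = 126.6 kN

Release continuity at B by inserting a hinge; the redundant is the internal moment M_B. The primary structure is two simply-supported spans AB and BC.
Rotations at B on the released spans (each span's end-slope, ×1/EI):
  span AB: point load 123.1 at a = 2.75: Pab(L + a)/(6LEI) = 581.8/EI
  span BC: point load 152.25 at a = 6.75: Pab(L + b)/(6LEI) = 953.8/EI
  relative rotation θ_0 = (581.8 + 953.8)/EI = 1536/EI
A unit hogging moment at B produces rotation L₁/(3EI) + L₂/(3EI) = 7.267/EI.
Slope continuity at B: θ_0 = M_B·7.267/EI, so M_B = 1536/7.267 = 211.3 kN·m (hogging).
Span AB, ΣM about A with M_B applied at B: R_B^{AB}·11 = 338.5 + 211.3, so R_B^{AB} = 49.99 kN and R_A = 123.1 − 49.99 = 73.11 kN.
Span BC, ΣM about C: R_B^{BC}·10.8 = 616.6 + 211.3, so R_B^{BC} = 76.66 kN and R_C = 152.2 − 76.66 = 75.59 kN.
R_B = 49.99 + 76.66 = 126.6 kN.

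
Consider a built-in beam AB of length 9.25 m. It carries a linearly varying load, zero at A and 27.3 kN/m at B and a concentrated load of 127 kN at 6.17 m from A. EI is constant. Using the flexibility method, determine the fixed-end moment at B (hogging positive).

Release both end moments; the primary structure is a simply-supported span AB with redundants M_A and M_B.
End rotations of the released simple span under the applied load (×1/EI):
  at A: triangular load, peak 27.3: 7w₀L³/(360EI) = 420.1/EI
  at B: triangular load, peak 27.3: w₀L³/(45EI) = 480.1/EI
  at A: point load 127 at a = 6.17: Pab(L + b)/(6LEI) = 536.2/EI
  at B: point load 127 at a = 6.17: Pab(L + a)/(6LEI) = 670.5/EI
  θ_A0 = 956.3/EI,  θ_B0 = 1151/EI
Flexibility coefficients: a unit moment at one end gives L/(3EI) there and L/(6EI) at the far end, so f₁₁ = f₂₂ = 3.083/EI and f₁₂ = f₂₁ = 1.542/EI.
Compatibility — zero rotation at each built-in end:
  3.083 M_A + 1.542 M_B = 956.3
  1.542 M_A + 3.083 M_B = 1151
Solving the pair gives M_A = 164.7 kN·m and M_B = 290.8 kN·m (hogging).

M_B = 290.8 kN·m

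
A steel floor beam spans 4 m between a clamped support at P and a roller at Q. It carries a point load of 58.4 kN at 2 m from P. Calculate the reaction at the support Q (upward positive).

Remove the prop at Q; the released (primary) structure is a cantilever built in at P.
Deflection at Q on the released cantilever, summing each load's contribution:
  point load 58.4 at a = 2: Pa²(3L − a)/(6EI) = 389.3/EI
Tip deflection under a unit load at Q: L³/(3EI) = 21.33/EI.
Compatibility at Q: δ_0 − R_Q·δ_{QQ} = 0, so R_Q = 389.3/21.33 = 18.25 kN.

R_Q = 18.25 kN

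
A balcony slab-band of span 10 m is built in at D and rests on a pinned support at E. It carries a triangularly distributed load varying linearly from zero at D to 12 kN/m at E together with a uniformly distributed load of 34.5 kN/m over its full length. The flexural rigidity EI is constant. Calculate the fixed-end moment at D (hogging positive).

Choose R_E as the redundant. The primary structure is the cantilever fixed at D.
Deflection at E on the released cantilever, summing each load's contribution:
  triangular load, peak 12 at the free end: 11w₀L⁴/(120EI) = 11000/EI
  UDL 34.5: wL⁴/(8EI) = 43125/EI
  δ_0 = 54125/EI
Flexibility coefficient — unit upward force at E: δ_{EE} = L³/(3EI) = 333.3/EI.
Compatibility at E: δ_0 − R_E·δ_{EE} = 0, so R_E = 54125/333.3 = 162.4 kN.
Moment equilibrium about D: M_D = Σ(load moments about D) − R_E·L = 2125 − 162.4×10 = 501.2 kN·m.

M_D = 501.2 kN·m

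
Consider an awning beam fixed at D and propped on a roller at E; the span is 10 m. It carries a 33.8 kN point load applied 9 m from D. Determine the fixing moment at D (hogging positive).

Release the roller at E. Primary structure: cantilever fixed at D.
Primary-structure tip deflection at E by superposition:
  point load 33.8 at a = 9: Pa²(3L − a)/(6EI) = 9582/EI
Flexibility coefficient — unit upward force at E: δ_{EE} = L³/(3EI) = 333.3/EI.
The prop prevents deflection at E: R_E = δ_0/δ_{EE} = 9582/333.3 = 28.75 kN.
Moment equilibrium about D: M_D = Σ(load moments about D) − R_E·L = 304.2 − 28.75×10 = 16.73 kN·m.

M_D = 16.73 kN·m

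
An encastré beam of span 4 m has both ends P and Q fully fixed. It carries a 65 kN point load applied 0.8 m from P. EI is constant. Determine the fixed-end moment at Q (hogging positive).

Release both end moments; the primary structure is a simply-supported span PQ with redundants M_P and M_Q.
Simple-span end rotations at P and Q under the given loads:
  at P: point load 65 at a = 0.8: Pab(L + b)/(6LEI) = 49.92/EI
  at Q: point load 65 at a = 0.8: Pab(L + a)/(6LEI) = 33.28/EI
  θ_P0 = 49.92/EI,  θ_Q0 = 33.28/EI
Flexibility coefficients: a unit moment at one end gives L/(3EI) there and L/(6EI) at the far end, so f₁₁ = f₂₂ = 1.333/EI and f₁₂ = f₂₁ = 0.6667/EI.
Compatibility — zero rotation at each built-in end:
  1.333 M_P + 0.6667 M_Q = 49.92
  0.6667 M_P + 1.333 M_Q = 33.28
Solving the pair gives M_P = 33.28 kN·m and M_Q = 8.32 kN·m (hogging).

M_Q = 8.32 kN·m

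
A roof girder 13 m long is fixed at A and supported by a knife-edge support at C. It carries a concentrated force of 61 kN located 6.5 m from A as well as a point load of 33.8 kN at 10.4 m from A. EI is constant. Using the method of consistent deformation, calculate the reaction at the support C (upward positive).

R_C = 42.86 kN

Remove the prop at C; the released (primary) structure is a cantilever built in at A.
Free-end deflection of the primary structure under the applied loading (downward +):
  point load 61 at a = 6.5: Pa²(3L − a)/(6EI) = 13960/EI
  point load 33.8 at a = 10.4: Pa²(3L − a)/(6EI) = 17426/EI
  δ_0 = 31386/EI
Flexibility coefficient — unit upward force at C: δ_{CC} = L³/(3EI) = 732.3/EI.
The prop prevents deflection at C: R_C = δ_0/δ_{CC} = 31386/732.3 = 42.86 kN.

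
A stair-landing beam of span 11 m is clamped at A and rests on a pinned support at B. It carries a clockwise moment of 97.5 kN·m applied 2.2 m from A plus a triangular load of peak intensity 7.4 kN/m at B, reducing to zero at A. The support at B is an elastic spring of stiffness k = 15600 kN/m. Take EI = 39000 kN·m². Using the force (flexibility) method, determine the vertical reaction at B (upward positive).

Take the reaction at B as the redundant and release it; the primary structure is a cantilever fixed at A.
Deflection at B on the released cantilever, summing each load's contribution:
  clockwise couple 97.5 at a = 2.2: M₀a(2L − a)/(2EI) = 2124/EI
  triangular load, peak 7.4 at the free end: 11w₀L⁴/(120EI) = 9931/EI
  δ_0 = 12055/EI
Tip deflection under a unit load at B: L³/(3EI) = 443.7/EI.
With EI = 39000 kN·m²: δ_0 = 0.3091 m and δ_{BB} = 0.011376 m/kN.
Compatibility — the spring shortens by R_B/k under the reaction it provides: δ_0 − R_B·δ_{BB} = R_B/k. With 1/k = 0.000064 m/kN, R_B = δ_0 / (δ_{BB} + 1/k) = 0.3091 / (0.011376 + 0.000064) = 27.02 kN.

R_B = 27.02 kN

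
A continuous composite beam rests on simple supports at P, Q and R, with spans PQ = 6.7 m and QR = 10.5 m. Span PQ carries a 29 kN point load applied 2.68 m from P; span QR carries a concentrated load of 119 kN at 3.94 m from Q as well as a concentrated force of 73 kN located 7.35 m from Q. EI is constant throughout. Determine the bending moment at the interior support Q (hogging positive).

Take M_Q as the redundant. Released structure: two simple spans PQ and QR with a hinge at Q.
Rotations at Q on the released spans (each span's end-slope, ×1/EI):
  span PQ: point load 29 at a = 2.68: Pab(L + a)/(6LEI) = 72.9/EI
  span QR: point load 119 at a = 3.94: Pab(L + b)/(6LEI) = 832.9/EI
  span QR: point load 73 at a = 7.35: Pab(L + b)/(6LEI) = 366.2/EI
  relative rotation θ_0 = (72.9 + 1199)/EI = 1272/EI
A unit hogging moment at Q produces rotation L₁/(3EI) + L₂/(3EI) = 5.733/EI.
Compatibility: M_Q·(L₁+L₂)/(3EI) = θ_0, giving M_Q = 221.9 kN·m (hogging).

M_Q = 221.9 kN·m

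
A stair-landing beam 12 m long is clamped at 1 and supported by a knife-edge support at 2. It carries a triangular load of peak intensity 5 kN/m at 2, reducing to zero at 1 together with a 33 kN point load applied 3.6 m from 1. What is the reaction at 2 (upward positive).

Take the reaction at 2 as the redundant and release it; the primary structure is a cantilever fixed at 1.
Free-end deflection of the primary structure under the applied loading (downward +):
  triangular load, peak 5 at the free end: 11w₀L⁴/(120EI) = 9504/EI
  point load 33 at a = 3.6: Pa²(3L − a)/(6EI) = 2309/EI
  δ_0 = 11813/EI
Flexibility coefficient — unit upward force at 2: δ_{22} = L³/(3EI) = 576/EI.
Compatibility at 2: δ_0 − R_2·δ_{22} = 0, so R_2 = 11813/576 = 20.51 kN.

R_2 = 20.51 kN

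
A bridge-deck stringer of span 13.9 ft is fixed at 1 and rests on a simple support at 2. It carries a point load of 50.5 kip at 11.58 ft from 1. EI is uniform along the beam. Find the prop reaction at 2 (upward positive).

R_2 = 37.97 kip

Remove the prop at 2; the released (primary) structure is a cantilever built in at 1.
Deflection at 2 on the released cantilever, summing each load's contribution:
  point load 50.5 at a = 11.58: Pa²(3L − a)/(6EI) = 33995/EI
Flexibility coefficient — unit upward force at 2: δ_{22} = L³/(3EI) = 895.2/EI.
Compatibility at 2: δ_0 − R_2·δ_{22} = 0, so R_2 = 33995/895.2 = 37.97 kip.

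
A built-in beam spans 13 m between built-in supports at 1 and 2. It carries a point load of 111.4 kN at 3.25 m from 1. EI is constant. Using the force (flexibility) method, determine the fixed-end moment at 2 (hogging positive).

M_2 = 67.88 kN·m

Release both end moments; the primary structure is a simply-supported span 12 with redundants M_1 and M_2.
On the primary (simply-supported) span, the end slopes from the loading are:
  at 1: point load 111.4 at a = 3.25: Pab(L + b)/(6LEI) = 1030/EI
  at 2: point load 111.4 at a = 3.25: Pab(L + a)/(6LEI) = 735.4/EI
  θ_10 = 1030/EI,  θ_20 = 735.4/EI
Flexibility coefficients: a unit moment at one end gives L/(3EI) there and L/(6EI) at the far end, so f₁₁ = f₂₂ = 4.333/EI and f₁₂ = f₂₁ = 2.167/EI.
Compatibility — zero rotation at each built-in end:
  4.333 M_1 + 2.167 M_2 = 1030
  2.167 M_1 + 4.333 M_2 = 735.4
Solving the pair gives M_1 = 203.7 kN·m and M_2 = 67.88 kN·m (hogging).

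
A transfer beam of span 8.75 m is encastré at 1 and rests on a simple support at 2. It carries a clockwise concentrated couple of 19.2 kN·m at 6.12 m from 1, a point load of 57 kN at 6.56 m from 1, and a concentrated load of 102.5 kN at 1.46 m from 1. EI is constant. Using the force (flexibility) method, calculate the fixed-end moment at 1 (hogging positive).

Remove the prop at 2; the released (primary) structure is a cantilever built in at 1.
Free-end deflection of the primary structure under the applied loading (downward +):
  clockwise couple 19.2 at a = 6.12: M₀a(2L − a)/(2EI) = 668.6/EI
  point load 57 at a = 6.56: Pa²(3L − a)/(6EI) = 8050/EI
  point load 102.5 at a = 1.46: Pa²(3L − a)/(6EI) = 902.7/EI
  δ_0 = 9621/EI
Tip deflection under a unit load at 2: L³/(3EI) = 223.3/EI.
The prop prevents deflection at 2: R_2 = δ_0/δ_{22} = 9621/223.3 = 43.08 kN.
Moment equilibrium about 1: M_1 = Σ(load moments about 1) − R_2·L = 542.8 − 43.08×8.75 = 165.8 kN·m.

M_1 = 165.8 kN·m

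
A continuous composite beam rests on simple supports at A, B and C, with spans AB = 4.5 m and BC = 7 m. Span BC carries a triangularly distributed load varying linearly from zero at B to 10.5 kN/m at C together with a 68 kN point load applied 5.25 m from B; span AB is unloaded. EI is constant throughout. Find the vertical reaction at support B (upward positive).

R_B = 48.32 kN

Release continuity at B by inserting a hinge; the redundant is the internal moment M_B. The primary structure is two simply-supported spans AB and BC.
Discontinuity in slope at B on the released structure — sum the simple-span end rotations:
  span BC: triangular load, peak 10.5: 7w₀L³/(360EI) = 70.03/EI
  span BC: point load 68 at a = 5.25: Pab(L + b)/(6LEI) = 130.2/EI
  relative rotation θ_0 = (0 + 200.2)/EI = 200.2/EI
A unit hogging moment at B produces rotation L₁/(3EI) + L₂/(3EI) = 3.833/EI.
Slope continuity at B: θ_0 = M_B·3.833/EI, so M_B = 200.2/3.833 = 52.22 kN·m (hogging).
Span AB, ΣM about A with M_B applied at B: R_B^{AB}·4.5 = 0 + 52.22, so R_B^{AB} = 11.6 kN and R_A = 0 − 11.6 = -11.6 kN.
Span BC, ΣM about C: R_B^{BC}·7 = 204.8 + 52.22, so R_B^{BC} = 36.71 kN and R_C = 104.8 − 36.71 = 68.04 kN.
R_B = 11.6 + 36.71 = 48.32 kN.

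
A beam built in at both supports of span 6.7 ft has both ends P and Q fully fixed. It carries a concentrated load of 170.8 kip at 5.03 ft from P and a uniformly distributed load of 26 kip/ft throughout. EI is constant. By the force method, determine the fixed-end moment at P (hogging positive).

M_P = 150.6 kip·ft

Take the two fixed-end moments M_P, M_Q as redundants; the released structure is the simple span PQ.
End rotations of the released simple span under the applied load (×1/EI):
  at P: point load 170.8 at a = 5.03: Pab(L + b)/(6LEI) = 298.7/EI
  at Q: point load 170.8 at a = 5.03: Pab(L + a)/(6LEI) = 418.6/EI
  at P: UDL 26: wL³/(24EI) = 325.8/EI
  at Q: UDL 26: wL³/(24EI) = 325.8/EI
  θ_P0 = 624.6/EI,  θ_Q0 = 744.5/EI
Flexibility coefficients: a unit moment at one end gives L/(3EI) there and L/(6EI) at the far end, so f₁₁ = f₂₂ = 2.233/EI and f₁₂ = f₂₁ = 1.117/EI.
Compatibility — zero rotation at each built-in end:
  2.233 M_P + 1.117 M_Q = 624.6
  1.117 M_P + 2.233 M_Q = 744.5
Solving the pair gives M_P = 150.6 kip·ft and M_Q = 258 kip·ft (hogging).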